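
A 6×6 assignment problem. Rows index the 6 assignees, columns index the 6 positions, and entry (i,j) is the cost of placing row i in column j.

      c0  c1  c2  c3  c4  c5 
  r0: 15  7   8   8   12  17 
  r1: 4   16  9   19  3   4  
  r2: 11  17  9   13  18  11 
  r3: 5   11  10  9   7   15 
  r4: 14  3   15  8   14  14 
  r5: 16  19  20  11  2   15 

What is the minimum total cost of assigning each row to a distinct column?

Minimum assignment cost: 31

optimal assignment: row0→col3 (cost 8), row1→col5 (cost 4), row2→col2 (cost 9), row3→col0 (cost 5), row4→col1 (cost 3), row5→col4 (cost 2)
total = 8 + 4 + 9 + 5 + 3 + 2 = 31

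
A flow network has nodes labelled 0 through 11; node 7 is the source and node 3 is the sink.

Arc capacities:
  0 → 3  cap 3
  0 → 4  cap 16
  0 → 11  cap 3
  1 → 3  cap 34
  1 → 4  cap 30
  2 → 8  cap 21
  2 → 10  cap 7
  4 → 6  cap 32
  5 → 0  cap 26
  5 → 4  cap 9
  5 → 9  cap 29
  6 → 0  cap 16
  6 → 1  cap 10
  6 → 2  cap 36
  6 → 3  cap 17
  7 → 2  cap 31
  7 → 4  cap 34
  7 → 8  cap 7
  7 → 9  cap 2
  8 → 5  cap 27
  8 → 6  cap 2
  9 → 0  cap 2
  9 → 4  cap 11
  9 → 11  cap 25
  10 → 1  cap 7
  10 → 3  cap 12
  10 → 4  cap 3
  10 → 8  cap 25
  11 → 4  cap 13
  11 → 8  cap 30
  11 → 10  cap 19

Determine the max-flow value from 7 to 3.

Maximum flow value: 49

augment #1: 7→2→10→3 bottleneck 7, total now 7
augment #2: 7→4→6→3 bottleneck 17, total now 24
augment #3: 7→9→0→3 bottleneck 2, total now 26
augment #4: 7→4→6→0→3 bottleneck 1, total now 27
augment #5: 7→4→6→1→3 bottleneck 10, total now 37
augment #6: 7→4→6→0→11→10→3 bottleneck 3, total now 40
augment #7: 7→8→5→9→11→10→3 bottleneck 2, total now 42
augment #8: 7→8→5→9→11→10→1→3 bottleneck 5, total now 47
augment #9: 7→2→8→5→9→11→10→1→3 bottleneck 2, total now 49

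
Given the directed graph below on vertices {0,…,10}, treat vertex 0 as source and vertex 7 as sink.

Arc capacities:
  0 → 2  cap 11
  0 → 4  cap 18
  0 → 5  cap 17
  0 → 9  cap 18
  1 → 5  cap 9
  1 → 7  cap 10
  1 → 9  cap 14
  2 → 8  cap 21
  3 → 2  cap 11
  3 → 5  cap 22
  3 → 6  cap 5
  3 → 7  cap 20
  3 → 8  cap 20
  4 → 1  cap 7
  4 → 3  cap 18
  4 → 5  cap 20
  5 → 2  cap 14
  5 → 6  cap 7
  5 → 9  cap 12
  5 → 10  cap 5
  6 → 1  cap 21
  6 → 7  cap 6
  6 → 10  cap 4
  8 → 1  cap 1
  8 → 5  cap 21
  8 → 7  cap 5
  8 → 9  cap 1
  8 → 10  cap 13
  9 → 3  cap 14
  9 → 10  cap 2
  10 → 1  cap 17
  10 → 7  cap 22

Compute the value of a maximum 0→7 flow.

Maximum flow value: 62

augment #1: 0→2→8→7 bottleneck 5, total now 5
augment #2: 0→4→1→7 bottleneck 7, total now 12
augment #3: 0→4→3→7 bottleneck 11, total now 23
augment #4: 0→5→6→7 bottleneck 6, total now 29
augment #5: 0→5→10→7 bottleneck 5, total now 34
augment #6: 0→9→3→7 bottleneck 9, total now 43
augment #7: 0→9→10→7 bottleneck 2, total now 45
augment #8: 0→2→8→1→7 bottleneck 1, total now 46
augment #9: 0→2→8→10→7 bottleneck 5, total now 51
augment #10: 0→5→6→1→7 bottleneck 1, total now 52
augment #11: 0→5→2→8→10→7 bottleneck 5, total now 57
augment #12: 0→9→3→6→1→7 bottleneck 1, total now 58
augment #13: 0→9→3→6→10→7 bottleneck 4, total now 62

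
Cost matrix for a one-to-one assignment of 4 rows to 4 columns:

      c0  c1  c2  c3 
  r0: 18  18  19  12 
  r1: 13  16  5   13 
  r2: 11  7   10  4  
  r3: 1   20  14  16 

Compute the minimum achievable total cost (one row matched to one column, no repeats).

optimal assignment: row0→col3 (cost 12), row1→col2 (cost 5), row2→col1 (cost 7), row3→col0 (cost 1)
total = 12 + 5 + 7 + 1 = 25

Minimum assignment cost: 25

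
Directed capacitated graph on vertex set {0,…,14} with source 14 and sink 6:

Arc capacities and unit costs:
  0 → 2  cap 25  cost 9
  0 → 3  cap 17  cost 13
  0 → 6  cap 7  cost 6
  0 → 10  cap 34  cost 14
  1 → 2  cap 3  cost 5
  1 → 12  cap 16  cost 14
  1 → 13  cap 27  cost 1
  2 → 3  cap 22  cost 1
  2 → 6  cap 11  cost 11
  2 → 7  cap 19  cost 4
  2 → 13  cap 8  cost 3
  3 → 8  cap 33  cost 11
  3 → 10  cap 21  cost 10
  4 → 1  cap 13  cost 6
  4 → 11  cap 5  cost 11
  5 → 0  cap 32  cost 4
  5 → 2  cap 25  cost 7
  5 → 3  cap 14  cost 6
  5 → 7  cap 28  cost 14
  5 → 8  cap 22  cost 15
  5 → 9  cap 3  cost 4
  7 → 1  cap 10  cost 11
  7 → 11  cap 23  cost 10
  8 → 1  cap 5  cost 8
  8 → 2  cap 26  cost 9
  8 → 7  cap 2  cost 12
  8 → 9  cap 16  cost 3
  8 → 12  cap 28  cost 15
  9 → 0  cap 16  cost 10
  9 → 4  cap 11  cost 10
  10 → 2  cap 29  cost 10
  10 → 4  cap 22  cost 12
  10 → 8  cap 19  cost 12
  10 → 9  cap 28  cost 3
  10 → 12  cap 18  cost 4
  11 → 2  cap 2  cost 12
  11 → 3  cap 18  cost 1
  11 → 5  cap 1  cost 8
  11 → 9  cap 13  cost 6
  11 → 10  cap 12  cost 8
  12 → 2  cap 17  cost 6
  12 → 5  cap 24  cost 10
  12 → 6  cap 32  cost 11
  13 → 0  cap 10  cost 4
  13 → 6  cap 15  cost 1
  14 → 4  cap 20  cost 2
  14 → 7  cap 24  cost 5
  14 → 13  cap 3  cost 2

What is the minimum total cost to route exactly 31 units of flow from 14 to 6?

shortest-cost path #1: 14→13→6 push 3 @ unit cost 3 (adds 9)
shortest-cost path #2: 14→4→1→13→6 push 12 @ unit cost 10 (adds 120)
shortest-cost path #3: 14→4→1→13→0→6 push 1 @ unit cost 19 (adds 19)
shortest-cost path #4: 14→7→1→13→0→6 push 6 @ unit cost 27 (adds 162)
shortest-cost path #5: 14→7→1→2→6 push 3 @ unit cost 32 (adds 96)
shortest-cost path #6: 14→4→11→2→6 push 2 @ unit cost 36 (adds 72)
shortest-cost path #7: 14→4→11→10→12→6 push 3 @ unit cost 36 (adds 108)
shortest-cost path #8: 14→7→11→10→12→6 push 1 @ unit cost 38 (adds 38)
total cost = 624

Minimum cost for 31 units: 624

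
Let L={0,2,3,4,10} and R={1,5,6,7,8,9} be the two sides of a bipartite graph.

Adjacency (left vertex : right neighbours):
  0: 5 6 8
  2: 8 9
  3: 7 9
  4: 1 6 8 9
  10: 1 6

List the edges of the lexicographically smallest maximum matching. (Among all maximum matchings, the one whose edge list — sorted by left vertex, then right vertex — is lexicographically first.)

|M| = 5 (so the lex-smallest maximum matching has 5 edges)
process left vertices in ascending order; for each, take the smallest-labelled available neighbour that still permits 5 edges overall, or leave it unmatched if none does
lex-smallest matching: {0-5, 2-8, 3-7, 4-1, 10-6}

Lex-smallest maximum matching: {(0,5), (2,8), (3,7), (4,1), (10,6)}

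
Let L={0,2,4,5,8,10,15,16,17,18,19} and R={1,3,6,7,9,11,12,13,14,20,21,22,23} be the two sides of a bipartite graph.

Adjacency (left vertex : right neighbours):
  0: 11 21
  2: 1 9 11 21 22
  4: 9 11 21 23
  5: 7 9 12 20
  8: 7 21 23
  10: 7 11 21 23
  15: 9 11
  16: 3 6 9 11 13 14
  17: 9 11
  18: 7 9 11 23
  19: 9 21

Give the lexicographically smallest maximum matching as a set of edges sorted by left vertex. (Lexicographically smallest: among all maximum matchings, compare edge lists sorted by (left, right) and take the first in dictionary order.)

Lex-smallest maximum matching: {(0,11), (2,1), (4,9), (5,12), (8,7), (10,21), (16,3), (18,23)}

|M| = 8 (so the lex-smallest maximum matching has 8 edges)
process left vertices in ascending order; for each, take the smallest-labelled available neighbour that still permits 8 edges overall, or leave it unmatched if none does
lex-smallest matching: {0-11, 2-1, 4-9, 5-12, 8-7, 10-21, 16-3, 18-23}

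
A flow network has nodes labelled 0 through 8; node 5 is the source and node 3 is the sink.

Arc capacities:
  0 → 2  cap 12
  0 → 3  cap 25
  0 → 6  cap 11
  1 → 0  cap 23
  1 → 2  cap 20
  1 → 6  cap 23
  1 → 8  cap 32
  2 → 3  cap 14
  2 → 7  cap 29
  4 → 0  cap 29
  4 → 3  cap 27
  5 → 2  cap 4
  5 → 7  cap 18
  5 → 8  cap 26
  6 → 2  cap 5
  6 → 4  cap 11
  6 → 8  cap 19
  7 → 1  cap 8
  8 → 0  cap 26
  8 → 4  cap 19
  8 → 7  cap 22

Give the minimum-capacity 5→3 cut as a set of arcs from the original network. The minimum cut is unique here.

Min-cut arcs: {(5,2), (5,8), (7,1)} (total capacity 38)

augment #1: 5→2→3 push 4
augment #2: 5→8→0→3 push 25
augment #3: 5→8→4→3 push 1
augment #4: 5→7→1→2→3 push 8
max flow = 38; residual-reachable set from 5 gives S-side
cut edges (S→T): {(5,2), (5,8), (7,1)} total cap 38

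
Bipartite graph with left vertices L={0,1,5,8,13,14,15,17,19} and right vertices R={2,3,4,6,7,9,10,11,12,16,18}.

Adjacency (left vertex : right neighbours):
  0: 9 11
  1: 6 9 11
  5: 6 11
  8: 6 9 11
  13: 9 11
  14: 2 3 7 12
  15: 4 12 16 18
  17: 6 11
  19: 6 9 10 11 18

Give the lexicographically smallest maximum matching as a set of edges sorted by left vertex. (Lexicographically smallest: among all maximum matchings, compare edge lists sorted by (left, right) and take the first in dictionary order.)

Lex-smallest maximum matching: {(0,9), (1,6), (5,11), (14,2), (15,4), (19,10)}

|M| = 6 (so the lex-smallest maximum matching has 6 edges)
process left vertices in ascending order; for each, take the smallest-labelled available neighbour that still permits 6 edges overall, or leave it unmatched if none does
lex-smallest matching: {0-9, 1-6, 5-11, 14-2, 15-4, 19-10}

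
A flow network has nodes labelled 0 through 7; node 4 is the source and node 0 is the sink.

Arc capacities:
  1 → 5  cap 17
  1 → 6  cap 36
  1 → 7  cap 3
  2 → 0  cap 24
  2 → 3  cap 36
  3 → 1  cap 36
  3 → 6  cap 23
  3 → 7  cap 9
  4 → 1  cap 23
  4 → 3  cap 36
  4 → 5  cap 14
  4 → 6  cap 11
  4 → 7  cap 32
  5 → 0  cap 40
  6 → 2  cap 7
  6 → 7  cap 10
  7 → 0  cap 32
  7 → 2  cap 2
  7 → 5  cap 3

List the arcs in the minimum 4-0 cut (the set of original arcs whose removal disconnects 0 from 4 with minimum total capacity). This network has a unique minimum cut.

Min-cut arcs: {(1,5), (4,5), (6,2), (7,0), (7,2), (7,5)} (total capacity 75)

augment #1: 4→5→0 push 14
augment #2: 4→7→0 push 32
augment #3: 4→1→5→0 push 17
augment #4: 4→6→2→0 push 7
augment #5: 4→1→7→2→0 push 2
augment #6: 4→1→7→5→0 push 1
augment #7: 4→3→7→5→0 push 2
max flow = 75; residual-reachable set from 4 gives S-side
cut edges (S→T): {(1,5), (4,5), (6,2), (7,0), (7,2), (7,5)} total cap 75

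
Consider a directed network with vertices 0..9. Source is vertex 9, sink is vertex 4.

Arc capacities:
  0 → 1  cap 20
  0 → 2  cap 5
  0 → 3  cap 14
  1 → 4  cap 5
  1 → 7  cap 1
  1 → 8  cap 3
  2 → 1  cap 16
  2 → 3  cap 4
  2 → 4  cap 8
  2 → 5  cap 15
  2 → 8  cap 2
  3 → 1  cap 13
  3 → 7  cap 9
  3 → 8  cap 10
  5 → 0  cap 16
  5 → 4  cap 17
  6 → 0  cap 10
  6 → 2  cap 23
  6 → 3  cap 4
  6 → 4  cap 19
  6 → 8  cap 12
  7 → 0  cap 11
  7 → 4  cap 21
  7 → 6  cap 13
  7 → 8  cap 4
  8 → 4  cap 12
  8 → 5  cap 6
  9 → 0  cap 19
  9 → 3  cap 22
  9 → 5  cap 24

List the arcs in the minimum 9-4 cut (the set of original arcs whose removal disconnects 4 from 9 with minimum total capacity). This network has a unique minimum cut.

Min-cut arcs: {(0,2), (1,4), (1,7), (3,7), (5,4), (8,4)} (total capacity 49)

augment #1: 9→5→4 push 17
augment #2: 9→0→1→4 push 5
augment #3: 9→0→2→4 push 5
augment #4: 9→3→7→4 push 9
augment #5: 9→3→8→4 push 10
augment #6: 9→0→1→7→4 push 1
augment #7: 9→0→1→8→4 push 2
max flow = 49; residual-reachable set from 9 gives S-side
cut edges (S→T): {(0,2), (1,4), (1,7), (3,7), (5,4), (8,4)} total cap 49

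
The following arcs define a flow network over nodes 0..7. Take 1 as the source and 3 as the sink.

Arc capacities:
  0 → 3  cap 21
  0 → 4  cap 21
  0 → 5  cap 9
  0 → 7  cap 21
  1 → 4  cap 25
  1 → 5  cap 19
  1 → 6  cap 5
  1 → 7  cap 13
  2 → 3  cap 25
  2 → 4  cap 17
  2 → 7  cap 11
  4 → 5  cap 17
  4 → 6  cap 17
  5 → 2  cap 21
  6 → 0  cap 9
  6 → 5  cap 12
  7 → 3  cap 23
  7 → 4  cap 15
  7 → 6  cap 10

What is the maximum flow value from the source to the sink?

Maximum flow value: 43

augment #1: 1→7→3 bottleneck 13, total now 13
augment #2: 1→5→2→3 bottleneck 19, total now 32
augment #3: 1→6→0→3 bottleneck 5, total now 37
augment #4: 1→4→5→2→3 bottleneck 2, total now 39
augment #5: 1→4→6→0→3 bottleneck 4, total now 43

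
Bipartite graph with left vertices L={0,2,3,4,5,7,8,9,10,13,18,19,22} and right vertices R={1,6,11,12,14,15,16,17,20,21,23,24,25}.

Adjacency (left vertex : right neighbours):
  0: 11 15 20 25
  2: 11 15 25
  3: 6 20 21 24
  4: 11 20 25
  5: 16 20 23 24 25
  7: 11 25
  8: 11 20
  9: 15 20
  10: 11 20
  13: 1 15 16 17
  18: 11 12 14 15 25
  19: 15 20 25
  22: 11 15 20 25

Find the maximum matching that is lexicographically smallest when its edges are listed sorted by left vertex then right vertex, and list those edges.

Lex-smallest maximum matching: {(0,11), (2,15), (3,6), (4,20), (5,16), (7,25), (13,1), (18,12)}

|M| = 8 (so the lex-smallest maximum matching has 8 edges)
process left vertices in ascending order; for each, take the smallest-labelled available neighbour that still permits 8 edges overall, or leave it unmatched if none does
lex-smallest matching: {0-11, 2-15, 3-6, 4-20, 5-16, 7-25, 13-1, 18-12}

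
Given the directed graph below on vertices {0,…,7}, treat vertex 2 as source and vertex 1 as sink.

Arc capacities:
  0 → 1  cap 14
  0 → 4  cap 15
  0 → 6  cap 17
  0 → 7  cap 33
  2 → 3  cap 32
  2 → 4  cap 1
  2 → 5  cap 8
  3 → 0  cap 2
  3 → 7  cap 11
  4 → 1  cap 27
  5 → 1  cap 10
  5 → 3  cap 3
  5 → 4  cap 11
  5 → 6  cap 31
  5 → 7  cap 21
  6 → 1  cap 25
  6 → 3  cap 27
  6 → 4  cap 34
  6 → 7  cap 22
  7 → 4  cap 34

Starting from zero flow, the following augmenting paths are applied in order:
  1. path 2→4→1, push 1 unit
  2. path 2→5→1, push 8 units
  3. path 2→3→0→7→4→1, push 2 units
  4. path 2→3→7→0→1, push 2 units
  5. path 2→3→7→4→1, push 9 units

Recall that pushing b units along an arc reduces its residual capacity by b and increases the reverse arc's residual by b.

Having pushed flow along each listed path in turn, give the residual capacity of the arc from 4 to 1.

after path 1 (2→4→1, push 1): res(4,1)=26
after path 2 (2→5→1, push 8): res(4,1)=26
after path 3 (2→3→0→7→4→1, push 2): res(4,1)=24
after path 4 (2→3→7→0→1, push 2): res(4,1)=24
after path 5 (2→3→7→4→1, push 9): res(4,1)=15

Residual capacity of (4,1): 15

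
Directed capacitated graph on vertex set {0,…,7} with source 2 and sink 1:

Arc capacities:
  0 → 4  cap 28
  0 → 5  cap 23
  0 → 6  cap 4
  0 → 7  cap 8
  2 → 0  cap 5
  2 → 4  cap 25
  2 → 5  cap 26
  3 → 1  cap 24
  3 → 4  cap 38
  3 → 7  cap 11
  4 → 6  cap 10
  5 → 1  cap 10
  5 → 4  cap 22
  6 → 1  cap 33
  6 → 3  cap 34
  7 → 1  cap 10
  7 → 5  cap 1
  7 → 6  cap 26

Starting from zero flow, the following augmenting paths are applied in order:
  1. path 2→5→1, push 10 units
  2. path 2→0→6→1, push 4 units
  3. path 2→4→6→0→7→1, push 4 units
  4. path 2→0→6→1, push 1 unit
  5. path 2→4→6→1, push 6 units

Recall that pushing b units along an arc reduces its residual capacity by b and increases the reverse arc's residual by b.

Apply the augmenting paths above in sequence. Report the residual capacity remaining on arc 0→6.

after path 1 (2→5→1, push 10): res(0,6)=4
after path 2 (2→0→6→1, push 4): res(0,6)=0
after path 3 (2→4→6→0→7→1, push 4): res(0,6)=4
after path 4 (2→0→6→1, push 1): res(0,6)=3
after path 5 (2→4→6→1, push 6): res(0,6)=3

Residual capacity of (0,6): 3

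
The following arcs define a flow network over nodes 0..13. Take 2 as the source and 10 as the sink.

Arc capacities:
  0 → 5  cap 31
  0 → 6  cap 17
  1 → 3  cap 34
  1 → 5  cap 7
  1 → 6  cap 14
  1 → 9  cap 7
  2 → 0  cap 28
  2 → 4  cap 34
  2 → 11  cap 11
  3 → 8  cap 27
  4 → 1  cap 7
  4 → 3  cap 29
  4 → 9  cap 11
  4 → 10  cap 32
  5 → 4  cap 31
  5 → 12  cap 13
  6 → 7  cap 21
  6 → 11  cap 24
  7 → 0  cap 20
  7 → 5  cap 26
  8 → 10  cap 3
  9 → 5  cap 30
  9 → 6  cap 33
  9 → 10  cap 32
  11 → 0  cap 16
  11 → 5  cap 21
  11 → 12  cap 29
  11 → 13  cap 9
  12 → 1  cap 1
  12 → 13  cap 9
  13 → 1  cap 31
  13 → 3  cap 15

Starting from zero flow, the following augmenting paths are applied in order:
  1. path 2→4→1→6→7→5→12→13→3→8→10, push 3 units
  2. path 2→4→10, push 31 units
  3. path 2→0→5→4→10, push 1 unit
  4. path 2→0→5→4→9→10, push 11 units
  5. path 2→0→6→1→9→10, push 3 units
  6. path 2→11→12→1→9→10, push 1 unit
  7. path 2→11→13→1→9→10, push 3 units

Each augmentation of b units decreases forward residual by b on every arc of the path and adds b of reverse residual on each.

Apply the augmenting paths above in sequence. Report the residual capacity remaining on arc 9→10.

after path 1 (2→4→1→6→7→5→12→13→3→8→10, push 3): res(9,10)=32
after path 2 (2→4→10, push 31): res(9,10)=32
after path 3 (2→0→5→4→10, push 1): res(9,10)=32
after path 4 (2→0→5→4→9→10, push 11): res(9,10)=21
after path 5 (2→0→6→1→9→10, push 3): res(9,10)=18
after path 6 (2→11→12→1→9→10, push 1): res(9,10)=17
after path 7 (2→11→13→1→9→10, push 3): res(9,10)=14

Residual capacity of (9,10): 14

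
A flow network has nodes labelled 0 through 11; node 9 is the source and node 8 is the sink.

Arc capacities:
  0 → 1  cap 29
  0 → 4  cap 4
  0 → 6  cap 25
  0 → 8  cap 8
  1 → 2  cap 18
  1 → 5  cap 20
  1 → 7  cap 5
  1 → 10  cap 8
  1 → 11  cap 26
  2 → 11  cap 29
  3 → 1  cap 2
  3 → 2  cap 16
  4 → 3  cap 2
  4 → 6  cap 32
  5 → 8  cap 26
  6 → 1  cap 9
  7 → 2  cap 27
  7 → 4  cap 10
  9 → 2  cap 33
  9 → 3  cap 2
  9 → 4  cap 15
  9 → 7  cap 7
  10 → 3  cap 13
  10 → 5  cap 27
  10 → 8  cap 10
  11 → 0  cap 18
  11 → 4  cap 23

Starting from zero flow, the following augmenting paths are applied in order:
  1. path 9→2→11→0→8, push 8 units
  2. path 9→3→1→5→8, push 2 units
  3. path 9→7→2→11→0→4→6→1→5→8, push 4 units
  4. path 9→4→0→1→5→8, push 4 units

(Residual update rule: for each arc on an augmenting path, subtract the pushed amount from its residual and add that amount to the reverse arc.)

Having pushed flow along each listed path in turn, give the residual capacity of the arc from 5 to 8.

Residual capacity of (5,8): 16

after path 1 (9→2→11→0→8, push 8): res(5,8)=26
after path 2 (9→3→1→5→8, push 2): res(5,8)=24
after path 3 (9→7→2→11→0→4→6→1→5→8, push 4): res(5,8)=20
after path 4 (9→4→0→1→5→8, push 4): res(5,8)=16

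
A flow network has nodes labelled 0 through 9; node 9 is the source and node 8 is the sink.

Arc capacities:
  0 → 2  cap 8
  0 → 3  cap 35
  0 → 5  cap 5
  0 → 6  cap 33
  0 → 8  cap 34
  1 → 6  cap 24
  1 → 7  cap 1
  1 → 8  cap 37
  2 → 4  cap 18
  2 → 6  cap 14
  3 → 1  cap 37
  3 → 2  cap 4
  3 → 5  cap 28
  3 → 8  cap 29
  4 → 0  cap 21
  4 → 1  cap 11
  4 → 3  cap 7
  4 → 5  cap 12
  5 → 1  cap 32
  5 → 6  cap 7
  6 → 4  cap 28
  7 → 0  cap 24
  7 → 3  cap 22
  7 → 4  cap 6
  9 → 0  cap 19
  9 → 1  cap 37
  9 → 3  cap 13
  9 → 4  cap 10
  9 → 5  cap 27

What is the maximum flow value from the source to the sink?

Maximum flow value: 98

augment #1: 9→0→8 bottleneck 19, total now 19
augment #2: 9→1→8 bottleneck 37, total now 56
augment #3: 9→3→8 bottleneck 13, total now 69
augment #4: 9→4→0→8 bottleneck 10, total now 79
augment #5: 9→5→1→7→0→8 bottleneck 1, total now 80
augment #6: 9→5→6→4→0→8 bottleneck 4, total now 84
augment #7: 9→5→6→4→3→8 bottleneck 3, total now 87
augment #8: 9→5→1→6→4→3→8 bottleneck 4, total now 91
augment #9: 9→5→1→6→4→0→3→8 bottleneck 7, total now 98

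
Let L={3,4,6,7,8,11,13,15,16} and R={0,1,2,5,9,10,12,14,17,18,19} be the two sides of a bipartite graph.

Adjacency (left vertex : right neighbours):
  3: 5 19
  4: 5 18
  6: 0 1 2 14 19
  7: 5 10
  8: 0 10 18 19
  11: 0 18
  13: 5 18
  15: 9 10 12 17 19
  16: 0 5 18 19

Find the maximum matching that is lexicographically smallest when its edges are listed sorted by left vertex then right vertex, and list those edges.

|M| = 7 (so the lex-smallest maximum matching has 7 edges)
process left vertices in ascending order; for each, take the smallest-labelled available neighbour that still permits 7 edges overall, or leave it unmatched if none does
lex-smallest matching: {3-5, 4-18, 6-1, 7-10, 8-0, 15-9, 16-19}

Lex-smallest maximum matching: {(3,5), (4,18), (6,1), (7,10), (8,0), (15,9), (16,19)}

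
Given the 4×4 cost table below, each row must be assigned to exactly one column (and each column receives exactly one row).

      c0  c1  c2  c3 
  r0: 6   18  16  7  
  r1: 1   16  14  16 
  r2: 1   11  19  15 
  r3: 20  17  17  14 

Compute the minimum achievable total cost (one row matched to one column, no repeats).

optimal assignment: row0→col3 (cost 7), row1→col0 (cost 1), row2→col1 (cost 11), row3→col2 (cost 17)
total = 7 + 1 + 11 + 17 = 36

Minimum assignment cost: 36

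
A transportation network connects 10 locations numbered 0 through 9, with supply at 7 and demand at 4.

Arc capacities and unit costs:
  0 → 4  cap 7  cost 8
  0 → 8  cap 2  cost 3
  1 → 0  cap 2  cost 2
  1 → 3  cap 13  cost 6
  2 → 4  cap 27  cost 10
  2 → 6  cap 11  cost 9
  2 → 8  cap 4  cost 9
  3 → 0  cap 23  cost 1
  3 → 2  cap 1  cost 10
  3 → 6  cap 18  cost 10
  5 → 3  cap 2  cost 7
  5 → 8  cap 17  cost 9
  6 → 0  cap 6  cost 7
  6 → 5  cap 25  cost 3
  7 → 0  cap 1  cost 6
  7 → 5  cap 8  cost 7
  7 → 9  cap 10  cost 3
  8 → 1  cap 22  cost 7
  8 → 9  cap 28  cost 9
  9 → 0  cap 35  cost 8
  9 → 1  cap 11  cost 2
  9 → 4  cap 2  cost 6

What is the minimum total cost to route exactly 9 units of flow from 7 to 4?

shortest-cost path #1: 7→9→4 push 2 @ unit cost 9 (adds 18)
shortest-cost path #2: 7→0→4 push 1 @ unit cost 14 (adds 14)
shortest-cost path #3: 7→9→1→0→4 push 2 @ unit cost 15 (adds 30)
shortest-cost path #4: 7→9→0→4 push 4 @ unit cost 19 (adds 76)
total cost = 138

Minimum cost for 9 units: 138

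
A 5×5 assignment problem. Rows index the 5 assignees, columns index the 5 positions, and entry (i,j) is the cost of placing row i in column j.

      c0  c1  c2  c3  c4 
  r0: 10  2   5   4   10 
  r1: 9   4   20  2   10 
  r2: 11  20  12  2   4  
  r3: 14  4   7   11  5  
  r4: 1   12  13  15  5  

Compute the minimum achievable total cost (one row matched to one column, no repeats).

Minimum assignment cost: 16

one of 2 optimal assignments: row0→col1 (cost 2), row1→col3 (cost 2), row2→col4 (cost 4), row3→col2 (cost 7), row4→col0 (cost 1)
total = 2 + 2 + 4 + 7 + 1 = 16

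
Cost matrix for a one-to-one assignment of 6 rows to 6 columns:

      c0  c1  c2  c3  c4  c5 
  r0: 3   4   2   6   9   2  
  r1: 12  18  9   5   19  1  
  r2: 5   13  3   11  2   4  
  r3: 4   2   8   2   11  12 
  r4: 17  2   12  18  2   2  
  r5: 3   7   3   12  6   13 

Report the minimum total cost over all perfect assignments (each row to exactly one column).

optimal assignment: row0→col2 (cost 2), row1→col5 (cost 1), row2→col4 (cost 2), row3→col3 (cost 2), row4→col1 (cost 2), row5→col0 (cost 3)
total = 2 + 1 + 2 + 2 + 2 + 3 = 12

Minimum assignment cost: 12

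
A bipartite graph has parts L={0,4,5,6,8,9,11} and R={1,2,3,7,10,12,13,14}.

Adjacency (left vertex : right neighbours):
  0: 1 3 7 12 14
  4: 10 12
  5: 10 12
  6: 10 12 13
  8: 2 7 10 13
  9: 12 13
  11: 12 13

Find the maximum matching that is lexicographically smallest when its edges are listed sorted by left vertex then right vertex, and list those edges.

|M| = 5 (so the lex-smallest maximum matching has 5 edges)
process left vertices in ascending order; for each, take the smallest-labelled available neighbour that still permits 5 edges overall, or leave it unmatched if none does
lex-smallest matching: {0-1, 4-10, 5-12, 6-13, 8-2}

Lex-smallest maximum matching: {(0,1), (4,10), (5,12), (6,13), (8,2)}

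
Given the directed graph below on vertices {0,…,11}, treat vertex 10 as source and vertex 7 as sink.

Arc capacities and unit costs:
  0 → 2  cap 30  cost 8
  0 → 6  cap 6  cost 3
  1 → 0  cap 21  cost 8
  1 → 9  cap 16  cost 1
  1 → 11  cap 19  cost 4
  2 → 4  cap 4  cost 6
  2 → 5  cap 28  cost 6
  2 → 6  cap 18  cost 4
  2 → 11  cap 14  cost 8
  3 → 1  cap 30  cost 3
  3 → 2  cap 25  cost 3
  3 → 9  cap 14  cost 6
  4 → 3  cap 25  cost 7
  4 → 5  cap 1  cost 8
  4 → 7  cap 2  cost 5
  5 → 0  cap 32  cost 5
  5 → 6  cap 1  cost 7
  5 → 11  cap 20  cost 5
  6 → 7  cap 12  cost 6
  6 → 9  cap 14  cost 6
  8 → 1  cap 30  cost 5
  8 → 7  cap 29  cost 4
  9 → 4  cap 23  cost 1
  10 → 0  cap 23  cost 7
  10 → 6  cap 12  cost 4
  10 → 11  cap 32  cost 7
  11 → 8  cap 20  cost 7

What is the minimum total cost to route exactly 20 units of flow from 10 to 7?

Minimum cost for 20 units: 264

shortest-cost path #1: 10→6→7 push 12 @ unit cost 10 (adds 120)
shortest-cost path #2: 10→11→8→7 push 8 @ unit cost 18 (adds 144)
total cost = 264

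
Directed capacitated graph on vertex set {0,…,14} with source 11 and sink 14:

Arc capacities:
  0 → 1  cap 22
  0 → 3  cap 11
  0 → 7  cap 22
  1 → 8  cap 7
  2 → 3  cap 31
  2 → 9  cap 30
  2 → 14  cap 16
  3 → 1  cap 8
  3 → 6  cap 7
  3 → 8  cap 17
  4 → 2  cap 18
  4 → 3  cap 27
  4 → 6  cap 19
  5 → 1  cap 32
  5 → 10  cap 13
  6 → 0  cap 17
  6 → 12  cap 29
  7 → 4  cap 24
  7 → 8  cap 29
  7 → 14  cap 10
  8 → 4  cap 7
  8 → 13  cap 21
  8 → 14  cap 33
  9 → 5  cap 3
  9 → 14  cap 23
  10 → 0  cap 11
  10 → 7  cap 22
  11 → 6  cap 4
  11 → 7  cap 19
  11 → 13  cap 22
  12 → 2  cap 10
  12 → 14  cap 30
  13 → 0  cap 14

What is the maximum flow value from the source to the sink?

Maximum flow value: 37

augment #1: 11→7→14 bottleneck 10, total now 10
augment #2: 11→6→12→14 bottleneck 4, total now 14
augment #3: 11→7→8→14 bottleneck 9, total now 23
augment #4: 11→13→0→1→8→14 bottleneck 7, total now 30
augment #5: 11→13→0→3→8→14 bottleneck 7, total now 37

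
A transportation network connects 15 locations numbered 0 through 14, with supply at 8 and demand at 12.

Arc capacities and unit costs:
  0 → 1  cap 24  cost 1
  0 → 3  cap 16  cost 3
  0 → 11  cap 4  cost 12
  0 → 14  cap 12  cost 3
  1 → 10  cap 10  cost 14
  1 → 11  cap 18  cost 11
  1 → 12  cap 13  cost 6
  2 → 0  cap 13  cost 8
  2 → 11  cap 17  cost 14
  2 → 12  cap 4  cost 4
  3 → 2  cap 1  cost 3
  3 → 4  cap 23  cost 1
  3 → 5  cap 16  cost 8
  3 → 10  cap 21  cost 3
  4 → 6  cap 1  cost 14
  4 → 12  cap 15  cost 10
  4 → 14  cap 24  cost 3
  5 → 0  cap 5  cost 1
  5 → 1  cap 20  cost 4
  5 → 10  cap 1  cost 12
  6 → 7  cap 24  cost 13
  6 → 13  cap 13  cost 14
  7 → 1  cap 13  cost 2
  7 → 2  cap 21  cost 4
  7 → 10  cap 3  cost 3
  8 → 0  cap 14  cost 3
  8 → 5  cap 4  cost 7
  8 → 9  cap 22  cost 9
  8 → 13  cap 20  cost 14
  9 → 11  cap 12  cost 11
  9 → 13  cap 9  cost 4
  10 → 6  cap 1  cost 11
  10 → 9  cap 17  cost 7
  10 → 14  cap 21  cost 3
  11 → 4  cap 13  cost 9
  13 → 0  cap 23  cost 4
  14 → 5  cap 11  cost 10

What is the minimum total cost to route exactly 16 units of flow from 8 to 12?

shortest-cost path #1: 8→0→1→12 push 13 @ unit cost 10 (adds 130)
shortest-cost path #2: 8→0→3→2→12 push 1 @ unit cost 13 (adds 13)
shortest-cost path #3: 8→5→0→3→4→12 push 2 @ unit cost 22 (adds 44)
total cost = 187

Minimum cost for 16 units: 187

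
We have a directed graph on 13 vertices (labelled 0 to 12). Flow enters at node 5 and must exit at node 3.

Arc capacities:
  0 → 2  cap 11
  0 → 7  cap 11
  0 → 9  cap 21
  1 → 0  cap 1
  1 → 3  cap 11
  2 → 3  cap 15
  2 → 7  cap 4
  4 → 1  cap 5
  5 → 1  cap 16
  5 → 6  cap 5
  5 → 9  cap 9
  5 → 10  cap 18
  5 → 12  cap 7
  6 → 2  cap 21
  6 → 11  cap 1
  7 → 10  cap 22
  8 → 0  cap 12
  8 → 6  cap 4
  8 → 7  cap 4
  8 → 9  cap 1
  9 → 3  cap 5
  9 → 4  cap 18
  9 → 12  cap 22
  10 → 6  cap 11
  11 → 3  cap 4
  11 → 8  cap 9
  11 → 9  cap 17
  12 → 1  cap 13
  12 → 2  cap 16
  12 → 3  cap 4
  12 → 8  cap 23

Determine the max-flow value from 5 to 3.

Maximum flow value: 36

augment #1: 5→1→3 bottleneck 11, total now 11
augment #2: 5→9→3 bottleneck 5, total now 16
augment #3: 5→12→3 bottleneck 4, total now 20
augment #4: 5→6→2→3 bottleneck 5, total now 25
augment #5: 5→12→2→3 bottleneck 3, total now 28
augment #6: 5→1→0→2→3 bottleneck 1, total now 29
augment #7: 5→9→12→2→3 bottleneck 4, total now 33
augment #8: 5→10→6→2→3 bottleneck 2, total now 35
augment #9: 5→10→6→11→3 bottleneck 1, total now 36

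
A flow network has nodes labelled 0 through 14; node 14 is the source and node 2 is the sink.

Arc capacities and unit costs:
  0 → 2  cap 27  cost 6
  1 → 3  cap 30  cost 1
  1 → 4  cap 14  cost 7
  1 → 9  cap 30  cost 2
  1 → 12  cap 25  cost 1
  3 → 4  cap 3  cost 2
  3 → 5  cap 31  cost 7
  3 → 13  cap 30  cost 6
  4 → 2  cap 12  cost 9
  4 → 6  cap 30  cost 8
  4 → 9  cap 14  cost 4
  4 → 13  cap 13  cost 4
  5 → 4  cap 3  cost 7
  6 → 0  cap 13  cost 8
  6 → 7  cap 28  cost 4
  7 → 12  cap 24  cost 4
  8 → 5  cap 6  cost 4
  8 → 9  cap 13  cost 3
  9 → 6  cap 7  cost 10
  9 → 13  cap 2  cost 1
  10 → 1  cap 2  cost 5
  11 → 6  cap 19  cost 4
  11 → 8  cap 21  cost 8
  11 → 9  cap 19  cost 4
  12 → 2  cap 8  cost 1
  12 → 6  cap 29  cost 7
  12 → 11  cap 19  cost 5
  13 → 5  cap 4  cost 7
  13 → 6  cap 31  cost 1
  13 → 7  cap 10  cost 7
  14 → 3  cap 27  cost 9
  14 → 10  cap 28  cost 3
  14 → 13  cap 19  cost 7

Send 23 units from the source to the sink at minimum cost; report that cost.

Minimum cost for 23 units: 446

shortest-cost path #1: 14→10→1→12→2 push 2 @ unit cost 10 (adds 20)
shortest-cost path #2: 14→13→6→7→12→2 push 6 @ unit cost 17 (adds 102)
shortest-cost path #3: 14→3→4→2 push 3 @ unit cost 20 (adds 60)
shortest-cost path #4: 14→13→6→0→2 push 12 @ unit cost 22 (adds 264)
total cost = 446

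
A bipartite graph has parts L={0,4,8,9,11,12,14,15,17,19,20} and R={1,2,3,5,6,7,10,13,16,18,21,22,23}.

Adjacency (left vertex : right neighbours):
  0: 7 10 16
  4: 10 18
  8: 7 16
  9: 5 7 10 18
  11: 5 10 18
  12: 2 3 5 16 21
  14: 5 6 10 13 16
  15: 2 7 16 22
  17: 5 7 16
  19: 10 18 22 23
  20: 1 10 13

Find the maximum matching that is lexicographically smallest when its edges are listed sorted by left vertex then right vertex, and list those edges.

Lex-smallest maximum matching: {(0,7), (4,10), (8,16), (9,5), (11,18), (12,2), (14,6), (15,22), (19,23), (20,1)}

|M| = 10 (so the lex-smallest maximum matching has 10 edges)
process left vertices in ascending order; for each, take the smallest-labelled available neighbour that still permits 10 edges overall, or leave it unmatched if none does
lex-smallest matching: {0-7, 4-10, 8-16, 9-5, 11-18, 12-2, 14-6, 15-22, 19-23, 20-1}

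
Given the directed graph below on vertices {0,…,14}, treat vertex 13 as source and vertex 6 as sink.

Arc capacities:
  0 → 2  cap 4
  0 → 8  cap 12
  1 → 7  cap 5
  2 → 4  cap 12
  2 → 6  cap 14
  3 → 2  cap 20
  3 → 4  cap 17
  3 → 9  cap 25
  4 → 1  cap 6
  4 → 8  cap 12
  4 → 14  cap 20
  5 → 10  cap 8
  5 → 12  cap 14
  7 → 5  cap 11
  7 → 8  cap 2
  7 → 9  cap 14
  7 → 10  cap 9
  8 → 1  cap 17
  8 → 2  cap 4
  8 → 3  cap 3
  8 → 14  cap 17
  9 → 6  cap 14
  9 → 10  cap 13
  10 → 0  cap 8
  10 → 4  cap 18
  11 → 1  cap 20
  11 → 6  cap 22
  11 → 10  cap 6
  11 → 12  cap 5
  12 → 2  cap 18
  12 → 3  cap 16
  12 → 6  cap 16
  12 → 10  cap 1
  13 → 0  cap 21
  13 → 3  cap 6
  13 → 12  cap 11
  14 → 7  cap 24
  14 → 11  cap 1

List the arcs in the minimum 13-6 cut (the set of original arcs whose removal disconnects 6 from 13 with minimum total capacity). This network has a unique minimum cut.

augment #1: 13→12→6 push 11
augment #2: 13→0→2→6 push 4
augment #3: 13→3→2→6 push 6
augment #4: 13→0→8→2→6 push 4
augment #5: 13→0→8→3→9→6 push 3
augment #6: 13→0→8→14→11→6 push 1
augment #7: 13→0→8→1→7→9→6 push 4
max flow = 33; residual-reachable set from 13 gives S-side
cut edges (S→T): {(0,2), (0,8), (13,3), (13,12)} total cap 33

Min-cut arcs: {(0,2), (0,8), (13,3), (13,12)} (total capacity 33)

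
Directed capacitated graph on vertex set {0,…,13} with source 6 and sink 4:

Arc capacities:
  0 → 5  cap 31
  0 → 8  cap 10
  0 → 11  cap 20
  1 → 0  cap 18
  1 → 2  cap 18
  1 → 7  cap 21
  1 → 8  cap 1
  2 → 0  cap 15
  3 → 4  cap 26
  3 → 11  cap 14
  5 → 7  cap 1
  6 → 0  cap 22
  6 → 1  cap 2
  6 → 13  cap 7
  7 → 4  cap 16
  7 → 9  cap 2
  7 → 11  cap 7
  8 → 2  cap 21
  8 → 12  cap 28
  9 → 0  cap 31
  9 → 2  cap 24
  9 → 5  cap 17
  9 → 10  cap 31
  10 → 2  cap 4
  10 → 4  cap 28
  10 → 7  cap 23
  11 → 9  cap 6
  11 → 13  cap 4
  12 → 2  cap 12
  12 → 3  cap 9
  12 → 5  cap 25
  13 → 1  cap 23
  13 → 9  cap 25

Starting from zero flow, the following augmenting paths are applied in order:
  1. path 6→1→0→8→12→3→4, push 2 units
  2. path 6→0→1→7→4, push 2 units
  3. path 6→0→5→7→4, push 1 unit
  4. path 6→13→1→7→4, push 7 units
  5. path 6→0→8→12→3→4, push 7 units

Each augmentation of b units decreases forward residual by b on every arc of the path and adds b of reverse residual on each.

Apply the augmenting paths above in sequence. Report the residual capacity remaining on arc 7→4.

after path 1 (6→1→0→8→12→3→4, push 2): res(7,4)=16
after path 2 (6→0→1→7→4, push 2): res(7,4)=14
after path 3 (6→0→5→7→4, push 1): res(7,4)=13
after path 4 (6→13→1→7→4, push 7): res(7,4)=6
after path 5 (6→0→8→12→3→4, push 7): res(7,4)=6

Residual capacity of (7,4): 6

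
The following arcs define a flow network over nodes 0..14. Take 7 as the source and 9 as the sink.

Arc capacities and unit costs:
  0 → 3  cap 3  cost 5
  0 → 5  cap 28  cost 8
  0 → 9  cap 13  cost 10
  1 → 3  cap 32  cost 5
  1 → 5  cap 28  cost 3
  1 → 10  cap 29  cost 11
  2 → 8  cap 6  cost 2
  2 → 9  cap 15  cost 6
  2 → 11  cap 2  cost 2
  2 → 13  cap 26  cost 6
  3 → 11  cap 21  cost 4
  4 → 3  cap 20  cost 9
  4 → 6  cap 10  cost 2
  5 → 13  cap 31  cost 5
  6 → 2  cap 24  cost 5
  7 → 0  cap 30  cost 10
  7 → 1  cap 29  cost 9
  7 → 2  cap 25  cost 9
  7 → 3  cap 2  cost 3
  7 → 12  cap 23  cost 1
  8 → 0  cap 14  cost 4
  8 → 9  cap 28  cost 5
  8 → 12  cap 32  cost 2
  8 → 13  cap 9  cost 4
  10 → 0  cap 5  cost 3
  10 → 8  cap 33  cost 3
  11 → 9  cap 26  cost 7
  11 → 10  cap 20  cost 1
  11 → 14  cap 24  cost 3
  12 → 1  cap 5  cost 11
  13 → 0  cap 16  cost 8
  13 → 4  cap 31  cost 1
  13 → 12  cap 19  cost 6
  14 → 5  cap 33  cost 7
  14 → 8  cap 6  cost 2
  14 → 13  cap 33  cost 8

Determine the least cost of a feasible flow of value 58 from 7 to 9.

Minimum cost for 58 units: 1148

shortest-cost path #1: 7→3→11→9 push 2 @ unit cost 14 (adds 28)
shortest-cost path #2: 7→2→9 push 15 @ unit cost 15 (adds 225)
shortest-cost path #3: 7→2→8→9 push 6 @ unit cost 16 (adds 96)
shortest-cost path #4: 7→2→11→9 push 2 @ unit cost 18 (adds 36)
shortest-cost path #5: 7→0→9 push 13 @ unit cost 20 (adds 260)
shortest-cost path #6: 7→1→3→11→9 push 19 @ unit cost 25 (adds 475)
shortest-cost path #7: 7→1→10→8→9 push 1 @ unit cost 28 (adds 28)
total cost = 1148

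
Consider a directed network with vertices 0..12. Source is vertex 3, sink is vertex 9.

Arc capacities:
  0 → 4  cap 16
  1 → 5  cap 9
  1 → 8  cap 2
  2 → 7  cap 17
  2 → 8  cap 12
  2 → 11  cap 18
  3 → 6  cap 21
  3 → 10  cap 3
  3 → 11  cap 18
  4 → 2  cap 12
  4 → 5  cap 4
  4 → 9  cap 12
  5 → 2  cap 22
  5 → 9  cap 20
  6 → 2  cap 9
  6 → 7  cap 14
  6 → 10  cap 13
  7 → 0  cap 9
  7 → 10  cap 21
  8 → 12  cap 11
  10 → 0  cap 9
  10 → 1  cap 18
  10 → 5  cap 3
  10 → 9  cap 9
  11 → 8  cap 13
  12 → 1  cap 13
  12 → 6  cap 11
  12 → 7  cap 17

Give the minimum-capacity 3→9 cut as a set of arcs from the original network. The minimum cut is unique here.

augment #1: 3→10→9 push 3
augment #2: 3→6→10→9 push 6
augment #3: 3→6→10→5→9 push 3
augment #4: 3→6→7→0→4→9 push 9
augment #5: 3→6→10→0→4→9 push 3
augment #6: 3→11→8→12→1→5→9 push 9
augment #7: 3→11→8→12→6→10→0→4→5→9 push 1
augment #8: 3→11→8→12→7→10→0→4→5→9 push 1
max flow = 35; residual-reachable set from 3 gives S-side
cut edges (S→T): {(3,6), (3,10), (8,12)} total cap 35

Min-cut arcs: {(3,6), (3,10), (8,12)} (total capacity 35)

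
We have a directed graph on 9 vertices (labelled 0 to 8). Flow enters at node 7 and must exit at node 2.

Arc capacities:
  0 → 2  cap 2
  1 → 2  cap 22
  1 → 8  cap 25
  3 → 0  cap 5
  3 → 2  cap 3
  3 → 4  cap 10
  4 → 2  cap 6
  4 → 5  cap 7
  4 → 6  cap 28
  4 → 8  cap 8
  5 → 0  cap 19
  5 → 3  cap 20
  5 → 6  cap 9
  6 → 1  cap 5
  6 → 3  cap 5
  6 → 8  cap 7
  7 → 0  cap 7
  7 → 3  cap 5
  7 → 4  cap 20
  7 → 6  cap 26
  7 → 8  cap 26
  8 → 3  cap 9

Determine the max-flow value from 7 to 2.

Maximum flow value: 16

augment #1: 7→0→2 bottleneck 2, total now 2
augment #2: 7→3→2 bottleneck 3, total now 5
augment #3: 7→4→2 bottleneck 6, total now 11
augment #4: 7→6→1→2 bottleneck 5, total now 16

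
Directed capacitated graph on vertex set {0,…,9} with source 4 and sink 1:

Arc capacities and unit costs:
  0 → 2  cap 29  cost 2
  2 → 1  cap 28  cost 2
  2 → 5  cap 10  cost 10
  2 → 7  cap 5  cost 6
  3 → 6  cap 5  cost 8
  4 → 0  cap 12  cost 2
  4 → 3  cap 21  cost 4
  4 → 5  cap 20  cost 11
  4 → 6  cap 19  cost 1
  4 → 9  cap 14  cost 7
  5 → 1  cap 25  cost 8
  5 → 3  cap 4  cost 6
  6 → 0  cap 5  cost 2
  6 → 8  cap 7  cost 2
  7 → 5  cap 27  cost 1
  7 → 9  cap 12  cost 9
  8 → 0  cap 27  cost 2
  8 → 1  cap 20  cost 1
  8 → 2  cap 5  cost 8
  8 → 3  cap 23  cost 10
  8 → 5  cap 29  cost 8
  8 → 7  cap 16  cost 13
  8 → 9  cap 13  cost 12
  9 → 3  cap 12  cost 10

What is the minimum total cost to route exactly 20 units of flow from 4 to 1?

shortest-cost path #1: 4→6→8→1 push 7 @ unit cost 4 (adds 28)
shortest-cost path #2: 4→0→2→1 push 12 @ unit cost 6 (adds 72)
shortest-cost path #3: 4→6→0→2→1 push 1 @ unit cost 7 (adds 7)
total cost = 107

Minimum cost for 20 units: 107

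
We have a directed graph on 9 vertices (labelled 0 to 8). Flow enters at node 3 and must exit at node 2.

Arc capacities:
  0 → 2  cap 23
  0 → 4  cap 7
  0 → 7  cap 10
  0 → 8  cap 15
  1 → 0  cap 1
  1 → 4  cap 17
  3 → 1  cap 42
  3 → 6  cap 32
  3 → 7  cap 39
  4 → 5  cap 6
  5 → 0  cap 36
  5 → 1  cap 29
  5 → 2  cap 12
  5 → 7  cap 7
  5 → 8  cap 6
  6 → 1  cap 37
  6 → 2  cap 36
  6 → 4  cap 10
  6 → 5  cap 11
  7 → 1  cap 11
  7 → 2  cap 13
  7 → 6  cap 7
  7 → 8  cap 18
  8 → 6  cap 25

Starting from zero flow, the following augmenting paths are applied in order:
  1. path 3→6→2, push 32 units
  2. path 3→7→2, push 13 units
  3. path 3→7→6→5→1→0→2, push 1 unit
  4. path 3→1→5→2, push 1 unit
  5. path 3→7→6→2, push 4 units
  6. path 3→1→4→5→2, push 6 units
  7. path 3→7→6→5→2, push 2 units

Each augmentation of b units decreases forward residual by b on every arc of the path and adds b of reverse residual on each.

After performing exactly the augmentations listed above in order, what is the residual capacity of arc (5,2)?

Residual capacity of (5,2): 3

after path 1 (3→6→2, push 32): res(5,2)=12
after path 2 (3→7→2, push 13): res(5,2)=12
after path 3 (3→7→6→5→1→0→2, push 1): res(5,2)=12
after path 4 (3→1→5→2, push 1): res(5,2)=11
after path 5 (3→7→6→2, push 4): res(5,2)=11
after path 6 (3→1→4→5→2, push 6): res(5,2)=5
after path 7 (3→7→6→5→2, push 2): res(5,2)=3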